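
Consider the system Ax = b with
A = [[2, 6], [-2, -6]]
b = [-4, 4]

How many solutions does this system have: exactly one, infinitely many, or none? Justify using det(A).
Infinitely many solutions

det(A) = (2)*(-6) - (6)*(-2) = 0, so A is singular (column 2 is 3 times column 1).
b = [-4, 4] = -2 * column 1 of A, so b lies in the column space of A.
A singular matrix whose right-hand side is in its column space gives a 1-parameter family of solutions — infinitely many.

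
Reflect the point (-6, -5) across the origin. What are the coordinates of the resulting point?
(6, 5)

Reflection across origin: (-6, -5) → (6, 5)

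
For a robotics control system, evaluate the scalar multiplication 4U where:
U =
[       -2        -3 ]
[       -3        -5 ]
4U =
[       -8       -12 ]
[      -12       -20 ]

Scalar multiplication is elementwise: (4U)[i][j] = 4 * U[i][j].
  (4U)[0][0] = 4 * (-2) = -8
  (4U)[0][1] = 4 * (-3) = -12
  (4U)[1][0] = 4 * (-3) = -12
  (4U)[1][1] = 4 * (-5) = -20
4U =
[       -8       -12 ]
[      -12       -20 ]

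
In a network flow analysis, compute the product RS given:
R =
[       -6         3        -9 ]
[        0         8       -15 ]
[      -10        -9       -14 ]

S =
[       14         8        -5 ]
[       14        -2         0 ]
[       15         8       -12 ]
RS =
[     -177      -126       138 ]
[     -113      -136       180 ]
[     -476      -174       218 ]

Matrix multiplication: (RS)[i][j] = sum over k of R[i][k] * S[k][j].
  (RS)[0][0] = (-6)*(14) + (3)*(14) + (-9)*(15) = -177
  (RS)[0][1] = (-6)*(8) + (3)*(-2) + (-9)*(8) = -126
  (RS)[0][2] = (-6)*(-5) + (3)*(0) + (-9)*(-12) = 138
  (RS)[1][0] = (0)*(14) + (8)*(14) + (-15)*(15) = -113
  (RS)[1][1] = (0)*(8) + (8)*(-2) + (-15)*(8) = -136
  (RS)[1][2] = (0)*(-5) + (8)*(0) + (-15)*(-12) = 180
  (RS)[2][0] = (-10)*(14) + (-9)*(14) + (-14)*(15) = -476
  (RS)[2][1] = (-10)*(8) + (-9)*(-2) + (-14)*(8) = -174
  (RS)[2][2] = (-10)*(-5) + (-9)*(0) + (-14)*(-12) = 218
RS =
[     -177      -126       138 ]
[     -113      -136       180 ]
[     -476      -174       218 ]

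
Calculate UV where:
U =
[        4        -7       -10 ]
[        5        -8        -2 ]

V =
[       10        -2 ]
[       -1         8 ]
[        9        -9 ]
UV =
[      -43        26 ]
[       40       -56 ]

Matrix multiplication: (UV)[i][j] = sum over k of U[i][k] * V[k][j].
  (UV)[0][0] = (4)*(10) + (-7)*(-1) + (-10)*(9) = -43
  (UV)[0][1] = (4)*(-2) + (-7)*(8) + (-10)*(-9) = 26
  (UV)[1][0] = (5)*(10) + (-8)*(-1) + (-2)*(9) = 40
  (UV)[1][1] = (5)*(-2) + (-8)*(8) + (-2)*(-9) = -56
UV =
[      -43        26 ]
[       40       -56 ]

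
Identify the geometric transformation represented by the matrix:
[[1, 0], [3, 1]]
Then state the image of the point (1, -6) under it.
vertical shear with factor 3; image of (1, -6) is (1, -3)

The matrix [[1, 0], [k, 1]] sends (x, y) to (x, 3x + y), leaving the x-coordinate fixed: a vertical shear.
The matrix [[1, 0], [3, 1]] represents: vertical shear with factor 3.
Applying it to (1, -6): [1·1 + 0·-6, 3·1 + 1·-6] = (1, -3).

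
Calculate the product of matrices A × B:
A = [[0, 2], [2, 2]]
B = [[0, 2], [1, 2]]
[[2, 4], [2, 8]]

Matrix multiplication:
C[0][0] = 0×0 + 2×1 = 2
C[0][1] = 0×2 + 2×2 = 4
C[1][0] = 2×0 + 2×1 = 2
C[1][1] = 2×2 + 2×2 = 8
Result: [[2, 4], [2, 8]]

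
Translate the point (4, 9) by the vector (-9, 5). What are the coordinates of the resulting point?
(-5, 14)

Translation by (-9, 5):
x' = 4 + -9 = -5
y' = 9 + 5 = 14
Homogeneous matrix: [[1, 0, -9], [0, 1, 5], [0, 0, 1]]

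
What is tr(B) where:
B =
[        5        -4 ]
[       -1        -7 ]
tr(B) = 5 - 7 = -2

The trace of a square matrix is the sum of its diagonal entries.
Diagonal entries of B: B[0][0] = 5, B[1][1] = -7.
tr(B) = 5 - 7 = -2.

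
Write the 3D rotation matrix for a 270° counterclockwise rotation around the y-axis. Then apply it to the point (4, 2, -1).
R = [[0, 0, -1], [0, 1, 0], [1, 0, 0]]; R·(4, 2, -1) = (1, 2, 4)

Rotation matrix for 270° around y-axis:
cos(270°) = 0, sin(270°) = -1
R = [[0, 0, -1], [0, 1, 0], [1, 0, 0]]
Apply to (4, 2, -1): R·[4, 2, -1]ᵀ = (1, 2, 4)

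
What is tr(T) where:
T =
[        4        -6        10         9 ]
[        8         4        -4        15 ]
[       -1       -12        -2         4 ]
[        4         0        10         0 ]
tr(T) = 4 + 4 - 2 + 0 = 6

The trace of a square matrix is the sum of its diagonal entries.
Diagonal entries of T: T[0][0] = 4, T[1][1] = 4, T[2][2] = -2, T[3][3] = 0.
tr(T) = 4 + 4 - 2 + 0 = 6.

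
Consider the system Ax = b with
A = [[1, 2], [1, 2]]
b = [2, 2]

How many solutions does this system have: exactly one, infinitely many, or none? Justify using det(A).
Infinitely many solutions

det(A) = (1)*(2) - (2)*(1) = 0, so A is singular (column 2 is 2 times column 1).
b = [2, 2] = 2 * column 1 of A, so b lies in the column space of A.
A singular matrix whose right-hand side is in its column space gives a 1-parameter family of solutions — infinitely many.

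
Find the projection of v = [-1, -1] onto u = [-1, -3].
[-2/5, -6/5]

The projection of v onto u is proj_u(v) = ((v·u) / (u·u)) · u.
v·u = (-1)*(-1) + (-1)*(-3) = 4.
u·u = (-1)*(-1) + (-3)*(-3) = 10.
coefficient = 4 / 10 = 2/5.
proj_u(v) = 2/5 · [-1, -3] = [-2/5, -6/5].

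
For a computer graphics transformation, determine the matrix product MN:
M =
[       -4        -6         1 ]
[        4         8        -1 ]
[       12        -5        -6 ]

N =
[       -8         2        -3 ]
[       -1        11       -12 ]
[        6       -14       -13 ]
MN =
[       44       -88        71 ]
[      -46       110       -95 ]
[     -127        53       102 ]

Matrix multiplication: (MN)[i][j] = sum over k of M[i][k] * N[k][j].
  (MN)[0][0] = (-4)*(-8) + (-6)*(-1) + (1)*(6) = 44
  (MN)[0][1] = (-4)*(2) + (-6)*(11) + (1)*(-14) = -88
  (MN)[0][2] = (-4)*(-3) + (-6)*(-12) + (1)*(-13) = 71
  (MN)[1][0] = (4)*(-8) + (8)*(-1) + (-1)*(6) = -46
  (MN)[1][1] = (4)*(2) + (8)*(11) + (-1)*(-14) = 110
  (MN)[1][2] = (4)*(-3) + (8)*(-12) + (-1)*(-13) = -95
  (MN)[2][0] = (12)*(-8) + (-5)*(-1) + (-6)*(6) = -127
  (MN)[2][1] = (12)*(2) + (-5)*(11) + (-6)*(-14) = 53
  (MN)[2][2] = (12)*(-3) + (-5)*(-12) + (-6)*(-13) = 102
MN =
[       44       -88        71 ]
[      -46       110       -95 ]
[     -127        53       102 ]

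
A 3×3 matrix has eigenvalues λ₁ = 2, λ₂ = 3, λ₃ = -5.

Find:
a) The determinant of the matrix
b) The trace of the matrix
det = -30, trace = 0

Two standard eigenvalue identities:
- det(A) equals the product of the eigenvalues (counted with multiplicity).
- trace(A) equals the sum of the eigenvalues.
det(A) = (2)*(3)*(-5) = -30.
trace(A) = 2 + 3 - 5 = 0.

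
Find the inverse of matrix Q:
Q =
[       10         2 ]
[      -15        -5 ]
det(Q) = -20
Q⁻¹ =
[      1/4      1/10 ]
[     -3/4      -1/2 ]

For a 2×2 matrix Q = [[a, b], [c, d]] with det(Q) ≠ 0, Q⁻¹ = (1/det(Q)) * [[d, -b], [-c, a]].
det(Q) = (10)*(-5) - (2)*(-15) = -50 + 30 = -20.
Q⁻¹ = (1/-20) * [[-5, -2], [15, 10]].
Dividing each entry by -20 and reducing:
Q⁻¹ =
[      1/4      1/10 ]
[     -3/4      -1/2 ]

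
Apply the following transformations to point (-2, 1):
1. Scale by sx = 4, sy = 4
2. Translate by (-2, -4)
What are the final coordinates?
(-10, 0)

Step 1: Scale (-2, 1) by (sx, sy) = (4, 4) → (-8, 4)
Step 2: Translate by (-2, -4) → (-10, 0)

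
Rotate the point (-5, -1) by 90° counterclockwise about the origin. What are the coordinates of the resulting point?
(1, -5)

Rotation matrix R(θ) = [[cos θ, -sin θ], [sin θ, cos θ]]; for θ = 90°:
R = [[0, -1], [1, 0]]
Result: R × [-5, -1]ᵀ = [0·-5 + (-1)·-1, 1·-5 + (0)·-1]ᵀ = (1, -5)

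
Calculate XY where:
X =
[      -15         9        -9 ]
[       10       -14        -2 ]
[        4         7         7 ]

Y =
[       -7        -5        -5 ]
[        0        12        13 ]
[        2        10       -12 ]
XY =
[       87        93       300 ]
[      -74      -238      -208 ]
[      -14       134       -13 ]

Matrix multiplication: (XY)[i][j] = sum over k of X[i][k] * Y[k][j].
  (XY)[0][0] = (-15)*(-7) + (9)*(0) + (-9)*(2) = 87
  (XY)[0][1] = (-15)*(-5) + (9)*(12) + (-9)*(10) = 93
  (XY)[0][2] = (-15)*(-5) + (9)*(13) + (-9)*(-12) = 300
  (XY)[1][0] = (10)*(-7) + (-14)*(0) + (-2)*(2) = -74
  (XY)[1][1] = (10)*(-5) + (-14)*(12) + (-2)*(10) = -238
  (XY)[1][2] = (10)*(-5) + (-14)*(13) + (-2)*(-12) = -208
  (XY)[2][0] = (4)*(-7) + (7)*(0) + (7)*(2) = -14
  (XY)[2][1] = (4)*(-5) + (7)*(12) + (7)*(10) = 134
  (XY)[2][2] = (4)*(-5) + (7)*(13) + (7)*(-12) = -13
XY =
[       87        93       300 ]
[      -74      -238      -208 ]
[      -14       134       -13 ]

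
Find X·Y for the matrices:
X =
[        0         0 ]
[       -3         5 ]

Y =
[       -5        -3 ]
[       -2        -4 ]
XY =
[        0         0 ]
[        5       -11 ]

Matrix multiplication: (XY)[i][j] = sum over k of X[i][k] * Y[k][j].
  (XY)[0][0] = (0)*(-5) + (0)*(-2) = 0
  (XY)[0][1] = (0)*(-3) + (0)*(-4) = 0
  (XY)[1][0] = (-3)*(-5) + (5)*(-2) = 5
  (XY)[1][1] = (-3)*(-3) + (5)*(-4) = -11
XY =
[        0         0 ]
[        5       -11 ]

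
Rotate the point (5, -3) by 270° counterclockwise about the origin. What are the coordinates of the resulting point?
(-3, -5)

Rotation matrix R(θ) = [[cos θ, -sin θ], [sin θ, cos θ]]; for θ = 270°:
R = [[0, 1], [-1, 0]]
Result: R × [5, -3]ᵀ = [0·5 + (1)·-3, -1·5 + (0)·-3]ᵀ = (-3, -5)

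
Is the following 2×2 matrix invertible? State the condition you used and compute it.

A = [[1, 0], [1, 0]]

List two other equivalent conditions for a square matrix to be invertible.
No, not invertible; det(A) = 0 (two rows are equal, so the rows are linearly dependent). Equivalent conditions (failing for this A): rank(A) < 2; Ax = 0 has non-trivial solutions; 0 is an eigenvalue; the columns are linearly dependent.

To check invertibility, compute det(A).
In this matrix, row 0 and the last row are identical, so one row is a scalar multiple of another and the rows are linearly dependent.
A matrix with linearly dependent rows has det = 0 and is not invertible.
Equivalent failed conditions:
- rank(A) < 2.
- Ax = 0 has non-trivial solutions.
- 0 is an eigenvalue.
- The columns are linearly dependent.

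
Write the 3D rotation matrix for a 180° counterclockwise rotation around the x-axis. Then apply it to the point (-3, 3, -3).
R = [[1, 0, 0], [0, -1, 0], [0, 0, -1]]; R·(-3, 3, -3) = (-3, -3, 3)

Rotation matrix for 180° around x-axis:
cos(180°) = -1, sin(180°) = 0
R = [[1, 0, 0], [0, -1, 0], [0, 0, -1]]
Apply to (-3, 3, -3): R·[-3, 3, -3]ᵀ = (-3, -3, 3)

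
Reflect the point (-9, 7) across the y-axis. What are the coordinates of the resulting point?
(9, 7)

Reflection across y-axis: (-9, 7) → (9, 7)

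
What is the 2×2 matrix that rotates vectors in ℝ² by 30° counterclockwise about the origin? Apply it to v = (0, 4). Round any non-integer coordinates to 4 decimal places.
R = [[√3/2, -1/2], [1/2, √3/2]]; R·v = (-2.0000, 3.4641)

A counterclockwise rotation by angle θ in ℝ² has matrix R(θ) = [[cos θ, -sin θ], [sin θ, cos θ]].
For θ = 30°: cos θ = √3/2, sin θ = 1/2.
R(30°) = [[√3/2, -1/2], [1/2, √3/2]].
R·v = [√3/2·0 + (-1/2)·4, 1/2·0 + √3/2·4] = (-2.0000, 3.4641).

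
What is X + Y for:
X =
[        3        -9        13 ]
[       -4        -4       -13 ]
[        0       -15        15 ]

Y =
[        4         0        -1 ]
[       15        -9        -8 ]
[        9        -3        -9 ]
X + Y =
[        7        -9        12 ]
[       11       -13       -21 ]
[        9       -18         6 ]

Matrix addition is elementwise: (X+Y)[i][j] = X[i][j] + Y[i][j].
  (X+Y)[0][0] = (3) + (4) = 7
  (X+Y)[0][1] = (-9) + (0) = -9
  (X+Y)[0][2] = (13) + (-1) = 12
  (X+Y)[1][0] = (-4) + (15) = 11
  (X+Y)[1][1] = (-4) + (-9) = -13
  (X+Y)[1][2] = (-13) + (-8) = -21
  (X+Y)[2][0] = (0) + (9) = 9
  (X+Y)[2][1] = (-15) + (-3) = -18
  (X+Y)[2][2] = (15) + (-9) = 6
X + Y =
[        7        -9        12 ]
[       11       -13       -21 ]
[        9       -18         6 ]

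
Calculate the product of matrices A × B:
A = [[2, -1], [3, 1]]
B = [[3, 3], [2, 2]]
[[4, 4], [11, 11]]

Matrix multiplication:
C[0][0] = 2×3 + -1×2 = 4
C[0][1] = 2×3 + -1×2 = 4
C[1][0] = 3×3 + 1×2 = 11
C[1][1] = 3×3 + 1×2 = 11
Result: [[4, 4], [11, 11]]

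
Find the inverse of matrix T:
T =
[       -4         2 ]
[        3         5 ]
det(T) = -26
T⁻¹ =
[    -5/26      1/13 ]
[     3/26      2/13 ]

For a 2×2 matrix T = [[a, b], [c, d]] with det(T) ≠ 0, T⁻¹ = (1/det(T)) * [[d, -b], [-c, a]].
det(T) = (-4)*(5) - (2)*(3) = -20 - 6 = -26.
T⁻¹ = (1/-26) * [[5, -2], [-3, -4]].
Dividing each entry by -26 and reducing:
T⁻¹ =
[    -5/26      1/13 ]
[     3/26      2/13 ]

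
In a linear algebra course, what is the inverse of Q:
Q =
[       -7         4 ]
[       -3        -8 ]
det(Q) = 68
Q⁻¹ =
[    -2/17     -1/17 ]
[     3/68     -7/68 ]

For a 2×2 matrix Q = [[a, b], [c, d]] with det(Q) ≠ 0, Q⁻¹ = (1/det(Q)) * [[d, -b], [-c, a]].
det(Q) = (-7)*(-8) - (4)*(-3) = 56 + 12 = 68.
Q⁻¹ = (1/68) * [[-8, -4], [3, -7]].
Dividing each entry by 68 and reducing:
Q⁻¹ =
[    -2/17     -1/17 ]
[     3/68     -7/68 ]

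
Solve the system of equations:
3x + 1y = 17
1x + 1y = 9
x = 4, y = 5

Use elimination (row reduction):
Equation 1: 3x + 1y = 17.
Equation 2: 1x + 1y = 9.
Multiply Eq1 by 1 and Eq2 by 3: 3x + 1y = 17;  3x + 3y = 27.
Subtract: (2)y = 10, so y = 5.
Back-substitute into Eq1: 3x + 1*(5) = 17, so x = 4.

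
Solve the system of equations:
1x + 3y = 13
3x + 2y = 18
x = 4, y = 3

Use elimination (row reduction):
Equation 1: 1x + 3y = 13.
Equation 2: 3x + 2y = 18.
Multiply Eq1 by 3 and Eq2 by 1: 3x + 9y = 39;  3x + 2y = 18.
Subtract: (-7)y = -21, so y = 3.
Back-substitute into Eq1: 1x + 3*(3) = 13, so x = 4.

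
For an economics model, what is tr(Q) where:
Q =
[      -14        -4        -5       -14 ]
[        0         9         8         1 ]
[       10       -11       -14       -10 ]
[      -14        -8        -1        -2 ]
tr(Q) = -14 + 9 - 14 - 2 = -21

The trace of a square matrix is the sum of its diagonal entries.
Diagonal entries of Q: Q[0][0] = -14, Q[1][1] = 9, Q[2][2] = -14, Q[3][3] = -2.
tr(Q) = -14 + 9 - 14 - 2 = -21.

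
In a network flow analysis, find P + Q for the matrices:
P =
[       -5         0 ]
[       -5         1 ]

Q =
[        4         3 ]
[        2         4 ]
P + Q =
[       -1         3 ]
[       -3         5 ]

Matrix addition is elementwise: (P+Q)[i][j] = P[i][j] + Q[i][j].
  (P+Q)[0][0] = (-5) + (4) = -1
  (P+Q)[0][1] = (0) + (3) = 3
  (P+Q)[1][0] = (-5) + (2) = -3
  (P+Q)[1][1] = (1) + (4) = 5
P + Q =
[       -1         3 ]
[       -3         5 ]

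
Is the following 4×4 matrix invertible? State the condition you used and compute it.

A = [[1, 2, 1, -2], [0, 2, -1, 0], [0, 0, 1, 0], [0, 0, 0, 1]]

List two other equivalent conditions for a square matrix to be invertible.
Yes, invertible; det(A) = 2 ≠ 0. Equivalent conditions: rank(A) = 4; Ax = 0 has only the trivial solution; 0 is not an eigenvalue; the columns of A are linearly independent.

To check invertibility, compute det(A).
The given matrix is triangular, so det(A) equals the product of its diagonal entries = 2 ≠ 0.
Since det(A) ≠ 0, A is invertible.
Equivalent conditions for a square matrix A to be invertible:
- rank(A) = 4 (full rank).
- The homogeneous system Ax = 0 has only the trivial solution x = 0.
- 0 is not an eigenvalue of A.
- The columns (equivalently rows) of A are linearly independent.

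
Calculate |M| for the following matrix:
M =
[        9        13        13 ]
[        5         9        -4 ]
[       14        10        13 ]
det(M) = -1148

Expand along row 0 (cofactor expansion): det(M) = a*(e*i - f*h) - b*(d*i - f*g) + c*(d*h - e*g), where the 3×3 is [[a, b, c], [d, e, f], [g, h, i]].
Minor M_00 = (9)*(13) - (-4)*(10) = 117 + 40 = 157.
Minor M_01 = (5)*(13) - (-4)*(14) = 65 + 56 = 121.
Minor M_02 = (5)*(10) - (9)*(14) = 50 - 126 = -76.
det(M) = (9)*(157) - (13)*(121) + (13)*(-76) = 1413 - 1573 - 988 = -1148.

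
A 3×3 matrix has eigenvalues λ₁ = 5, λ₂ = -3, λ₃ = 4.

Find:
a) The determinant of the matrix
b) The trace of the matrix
det = -60, trace = 6

Two standard eigenvalue identities:
- det(A) equals the product of the eigenvalues (counted with multiplicity).
- trace(A) equals the sum of the eigenvalues.
det(A) = (5)*(-3)*(4) = -60.
trace(A) = 5 - 3 + 4 = 6.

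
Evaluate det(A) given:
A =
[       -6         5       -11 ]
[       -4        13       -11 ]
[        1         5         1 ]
det(A) = -80

Expand along row 0 (cofactor expansion): det(A) = a*(e*i - f*h) - b*(d*i - f*g) + c*(d*h - e*g), where the 3×3 is [[a, b, c], [d, e, f], [g, h, i]].
Minor M_00 = (13)*(1) - (-11)*(5) = 13 + 55 = 68.
Minor M_01 = (-4)*(1) - (-11)*(1) = -4 + 11 = 7.
Minor M_02 = (-4)*(5) - (13)*(1) = -20 - 13 = -33.
det(A) = (-6)*(68) - (5)*(7) + (-11)*(-33) = -408 - 35 + 363 = -80.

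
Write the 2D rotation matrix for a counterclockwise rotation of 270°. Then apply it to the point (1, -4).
R = [[0, 1], [-1, 0]]; R·(1, -4) = (-4, -1)

Rotation matrix formula: R(θ) = [[cos θ, -sin θ], [sin θ, cos θ]]
For θ = 270°:
cos(270°) = 0
sin(270°) = -1
R = [[0, 1], [-1, 0]]
Apply to (1, -4): [0·1 + (1)·-4, -1·1 + 0·-4] = (-4, -1)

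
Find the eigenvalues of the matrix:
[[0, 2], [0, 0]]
λ = 0 and λ = 0

Characteristic equation: det(A - λI) = 0
λ² - (trace)λ + (det) = 0
λ² - (0)λ + (0) = 0
λ² - 0λ + 0 = 0
Solving: λ = 0, 0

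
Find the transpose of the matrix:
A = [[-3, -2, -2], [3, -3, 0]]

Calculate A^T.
[[-3, 3], [-2, -3], [-2, 0]]

The transpose sends entry (i,j) to (j,i); rows become columns.
Row 0 of A: [-3, -2, -2] -> column 0 of A^T.
Row 1 of A: [3, -3, 0] -> column 1 of A^T.
A^T = [[-3, 3], [-2, -3], [-2, 0]]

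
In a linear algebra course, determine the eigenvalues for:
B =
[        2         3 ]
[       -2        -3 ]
λ = -1, 0

Solve det(B - λI) = 0. For a 2×2 matrix the characteristic equation is λ² - (trace)λ + det = 0.
trace(B) = a + d = 2 - 3 = -1.
det(B) = a*d - b*c = (2)*(-3) - (3)*(-2) = -6 + 6 = 0.
Characteristic equation: λ² - (-1)λ + (0) = 0.
Discriminant = (-1)² - 4*(0) = 1 - 0 = 1.
λ = (-1 ± √1) / 2 = (-1 ± 1) / 2 = -1, 0.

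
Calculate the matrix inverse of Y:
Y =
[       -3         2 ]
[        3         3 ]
det(Y) = -15
Y⁻¹ =
[     -1/5      2/15 ]
[      1/5       1/5 ]

For a 2×2 matrix Y = [[a, b], [c, d]] with det(Y) ≠ 0, Y⁻¹ = (1/det(Y)) * [[d, -b], [-c, a]].
det(Y) = (-3)*(3) - (2)*(3) = -9 - 6 = -15.
Y⁻¹ = (1/-15) * [[3, -2], [-3, -3]].
Dividing each entry by -15 and reducing:
Y⁻¹ =
[     -1/5      2/15 ]
[      1/5       1/5 ]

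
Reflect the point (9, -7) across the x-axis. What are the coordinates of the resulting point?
(9, 7)

Reflection across x-axis: (9, -7) → (9, 7)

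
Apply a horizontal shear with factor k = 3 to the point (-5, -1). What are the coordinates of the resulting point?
(-8, -1)

Shear matrix for horizontal shear with factor k = 3:
[[1, 3], [0, 1]]
Result: (-5, -1) → (-8, -1)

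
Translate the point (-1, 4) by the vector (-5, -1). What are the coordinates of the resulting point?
(-6, 3)

Translation by (-5, -1):
x' = -1 + -5 = -6
y' = 4 + -1 = 3
Homogeneous matrix: [[1, 0, -5], [0, 1, -1], [0, 0, 1]]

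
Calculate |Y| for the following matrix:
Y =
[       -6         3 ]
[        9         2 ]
det(Y) = -39

For a 2×2 matrix [[a, b], [c, d]], det = a*d - b*c.
det(Y) = (-6)*(2) - (3)*(9) = -12 - 27 = -39.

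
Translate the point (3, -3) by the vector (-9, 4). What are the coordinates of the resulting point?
(-6, 1)

Translation by (-9, 4):
x' = 3 + -9 = -6
y' = -3 + 4 = 1
Homogeneous matrix: [[1, 0, -9], [0, 1, 4], [0, 0, 1]]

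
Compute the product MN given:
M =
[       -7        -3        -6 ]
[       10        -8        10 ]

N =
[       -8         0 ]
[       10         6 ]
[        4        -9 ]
MN =
[        2        36 ]
[     -120      -138 ]

Matrix multiplication: (MN)[i][j] = sum over k of M[i][k] * N[k][j].
  (MN)[0][0] = (-7)*(-8) + (-3)*(10) + (-6)*(4) = 2
  (MN)[0][1] = (-7)*(0) + (-3)*(6) + (-6)*(-9) = 36
  (MN)[1][0] = (10)*(-8) + (-8)*(10) + (10)*(4) = -120
  (MN)[1][1] = (10)*(0) + (-8)*(6) + (10)*(-9) = -138
MN =
[        2        36 ]
[     -120      -138 ]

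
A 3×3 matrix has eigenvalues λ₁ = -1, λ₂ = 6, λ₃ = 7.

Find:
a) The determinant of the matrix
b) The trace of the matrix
det = -42, trace = 12

Two standard eigenvalue identities:
- det(A) equals the product of the eigenvalues (counted with multiplicity).
- trace(A) equals the sum of the eigenvalues.
det(A) = (-1)*(6)*(7) = -42.
trace(A) = -1 + 6 + 7 = 12.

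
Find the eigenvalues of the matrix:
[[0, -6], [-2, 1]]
λ = -3 and λ = 4

Characteristic equation: det(A - λI) = 0
λ² - (trace)λ + (det) = 0
λ² - (1)λ + (-12) = 0
λ² - 1λ - 12 = 0
Solving: λ = -3, 4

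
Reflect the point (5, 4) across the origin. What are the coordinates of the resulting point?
(-5, -4)

Reflection across origin: (5, 4) → (-5, -4)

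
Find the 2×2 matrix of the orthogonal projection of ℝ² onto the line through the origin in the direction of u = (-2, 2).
[[1/2, -1/2], [-1/2, 1/2]]

The orthogonal projection onto the line spanned by a nonzero vector u = (a, b) has matrix P = (u uᵀ) / (uᵀ u) = (1/(a² + b²)) · [[a², ab], [ab, b²]].
Here u = (-2, 2), so a² + b² = 4 + 4 = 8.
P = (1/8) · [[4, -4], [-4, 4]] = [[1/2, -1/2], [-1/2, 1/2]].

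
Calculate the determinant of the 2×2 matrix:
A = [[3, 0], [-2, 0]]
0

For A = [[a, b], [c, d]], det(A) = a*d - b*c.
det(A) = (3)*(0) - (0)*(-2) = 0 - 0 = 0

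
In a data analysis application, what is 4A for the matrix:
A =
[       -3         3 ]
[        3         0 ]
4A =
[      -12        12 ]
[       12         0 ]

Scalar multiplication is elementwise: (4A)[i][j] = 4 * A[i][j].
  (4A)[0][0] = 4 * (-3) = -12
  (4A)[0][1] = 4 * (3) = 12
  (4A)[1][0] = 4 * (3) = 12
  (4A)[1][1] = 4 * (0) = 0
4A =
[      -12        12 ]
[       12         0 ]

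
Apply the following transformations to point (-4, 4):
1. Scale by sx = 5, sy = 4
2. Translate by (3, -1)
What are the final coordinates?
(-17, 15)

Step 1: Scale (-4, 4) by (sx, sy) = (5, 4) → (-20, 16)
Step 2: Translate by (3, -1) → (-17, 15)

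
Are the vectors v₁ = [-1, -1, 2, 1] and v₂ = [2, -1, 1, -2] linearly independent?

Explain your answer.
Yes, linearly independent

Two vectors are linearly dependent iff one is a scalar multiple of the other.
No single scalar k satisfies v₂ = k·v₁ (the ratios of corresponding entries disagree), so v₁ and v₂ are linearly independent.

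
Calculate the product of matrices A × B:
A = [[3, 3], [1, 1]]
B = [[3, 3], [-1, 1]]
[[6, 12], [2, 4]]

Matrix multiplication:
C[0][0] = 3×3 + 3×-1 = 6
C[0][1] = 3×3 + 3×1 = 12
C[1][0] = 1×3 + 1×-1 = 2
C[1][1] = 1×3 + 1×1 = 4
Result: [[6, 12], [2, 4]]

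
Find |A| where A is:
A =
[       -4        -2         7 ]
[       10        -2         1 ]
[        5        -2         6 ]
det(A) = 80

Expand along row 0 (cofactor expansion): det(A) = a*(e*i - f*h) - b*(d*i - f*g) + c*(d*h - e*g), where the 3×3 is [[a, b, c], [d, e, f], [g, h, i]].
Minor M_00 = (-2)*(6) - (1)*(-2) = -12 + 2 = -10.
Minor M_01 = (10)*(6) - (1)*(5) = 60 - 5 = 55.
Minor M_02 = (10)*(-2) - (-2)*(5) = -20 + 10 = -10.
det(A) = (-4)*(-10) - (-2)*(55) + (7)*(-10) = 40 + 110 - 70 = 80.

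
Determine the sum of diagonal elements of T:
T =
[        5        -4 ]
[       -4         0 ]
tr(T) = 5 + 0 = 5

The trace of a square matrix is the sum of its diagonal entries.
Diagonal entries of T: T[0][0] = 5, T[1][1] = 0.
tr(T) = 5 + 0 = 5.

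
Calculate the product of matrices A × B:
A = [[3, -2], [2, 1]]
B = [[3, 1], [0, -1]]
[[9, 5], [6, 1]]

Matrix multiplication:
C[0][0] = 3×3 + -2×0 = 9
C[0][1] = 3×1 + -2×-1 = 5
C[1][0] = 2×3 + 1×0 = 6
C[1][1] = 2×1 + 1×-1 = 1
Result: [[9, 5], [6, 1]]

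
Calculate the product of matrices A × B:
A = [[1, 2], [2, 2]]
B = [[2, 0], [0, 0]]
[[2, 0], [4, 0]]

Matrix multiplication:
C[0][0] = 1×2 + 2×0 = 2
C[0][1] = 1×0 + 2×0 = 0
C[1][0] = 2×2 + 2×0 = 4
C[1][1] = 2×0 + 2×0 = 0
Result: [[2, 0], [4, 0]]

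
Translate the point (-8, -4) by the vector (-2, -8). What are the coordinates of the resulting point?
(-10, -12)

Translation by (-2, -8):
x' = -8 + -2 = -10
y' = -4 + -8 = -12
Homogeneous matrix: [[1, 0, -2], [0, 1, -8], [0, 0, 1]]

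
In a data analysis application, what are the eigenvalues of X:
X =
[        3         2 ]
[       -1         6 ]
λ = 4, 5

Solve det(X - λI) = 0. For a 2×2 matrix the characteristic equation is λ² - (trace)λ + det = 0.
trace(X) = a + d = 3 + 6 = 9.
det(X) = a*d - b*c = (3)*(6) - (2)*(-1) = 18 + 2 = 20.
Characteristic equation: λ² - (9)λ + (20) = 0.
Discriminant = (9)² - 4*(20) = 81 - 80 = 1.
λ = (9 ± √1) / 2 = (9 ± 1) / 2 = 4, 5.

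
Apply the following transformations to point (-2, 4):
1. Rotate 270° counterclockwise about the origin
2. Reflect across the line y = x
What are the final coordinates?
(2, 4)

Step 1: Rotate 270° → (4, 2)
Step 2: Reflect across the line y = x → (2, 4)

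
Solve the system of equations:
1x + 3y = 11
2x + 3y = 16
x = 5, y = 2

Use elimination (row reduction):
Equation 1: 1x + 3y = 11.
Equation 2: 2x + 3y = 16.
Multiply Eq1 by 2 and Eq2 by 1: 2x + 6y = 22;  2x + 3y = 16.
Subtract: (-3)y = -6, so y = 2.
Back-substitute into Eq1: 1x + 3*(2) = 11, so x = 5.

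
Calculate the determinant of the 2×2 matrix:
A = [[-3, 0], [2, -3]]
9

For A = [[a, b], [c, d]], det(A) = a*d - b*c.
det(A) = (-3)*(-3) - (0)*(2) = 9 - 0 = 9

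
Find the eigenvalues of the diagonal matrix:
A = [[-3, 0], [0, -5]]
λ₁ = -3, λ₂ = -5

The characteristic polynomial of A is det(A - λI) = (-3 - λ)(-5 - λ) = 0.
The roots are λ = -3 and λ = -5, so the eigenvalues are the diagonal entries.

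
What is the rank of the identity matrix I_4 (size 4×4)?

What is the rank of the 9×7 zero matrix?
rank(I_4) = 4, rank(0) = 0

The identity I_4 has 4 columns that are the standard basis vectors e_1, …, e_4. These are linearly independent, so all 4 columns are pivots and rank(I_4) = 4.
The 9×7 zero matrix has every entry zero, so every row is the zero row and there are no pivots; rank(0) = 0.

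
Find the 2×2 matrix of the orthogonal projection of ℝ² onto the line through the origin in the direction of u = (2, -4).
[[1/5, -2/5], [-2/5, 4/5]]

The orthogonal projection onto the line spanned by a nonzero vector u = (a, b) has matrix P = (u uᵀ) / (uᵀ u) = (1/(a² + b²)) · [[a², ab], [ab, b²]].
Here u = (2, -4), so a² + b² = 4 + 16 = 20.
P = (1/20) · [[4, -8], [-8, 16]] = [[1/5, -2/5], [-2/5, 4/5]].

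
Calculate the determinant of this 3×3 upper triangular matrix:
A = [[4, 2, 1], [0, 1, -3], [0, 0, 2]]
8

The determinant of a triangular matrix is the product of its diagonal entries (the off-diagonal entries above the diagonal do not affect it).
det(A) = (4) * (1) * (2) = 8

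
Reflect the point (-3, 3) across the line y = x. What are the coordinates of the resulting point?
(3, -3)

Reflection across line y = x: (-3, 3) → (3, -3)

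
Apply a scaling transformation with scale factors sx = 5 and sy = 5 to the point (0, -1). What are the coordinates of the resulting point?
(0, -5)

Scaling matrix:
[[5, 0], [0, 5]]
Result: (0 × 5, -1 × 5) = (0, -5)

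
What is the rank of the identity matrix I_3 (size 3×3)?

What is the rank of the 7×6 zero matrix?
rank(I_3) = 3, rank(0) = 0

The identity I_3 has 3 columns that are the standard basis vectors e_1, …, e_3. These are linearly independent, so all 3 columns are pivots and rank(I_3) = 3.
The 7×6 zero matrix has every entry zero, so every row is the zero row and there are no pivots; rank(0) = 0.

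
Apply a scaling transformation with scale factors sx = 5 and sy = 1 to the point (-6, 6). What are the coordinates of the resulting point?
(-30, 6)

Scaling matrix:
[[5, 0], [0, 1]]
Result: (-6 × 5, 6 × 1) = (-30, 6)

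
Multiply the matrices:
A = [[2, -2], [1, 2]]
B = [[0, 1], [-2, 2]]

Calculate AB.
[[4, -2], [-4, 5]]

Each entry (i,j) of AB = sum over k of A[i][k]*B[k][j].
(AB)[0][0] = (2)*(0) + (-2)*(-2) = 4
(AB)[0][1] = (2)*(1) + (-2)*(2) = -2
(AB)[1][0] = (1)*(0) + (2)*(-2) = -4
(AB)[1][1] = (1)*(1) + (2)*(2) = 5
AB = [[4, -2], [-4, 5]]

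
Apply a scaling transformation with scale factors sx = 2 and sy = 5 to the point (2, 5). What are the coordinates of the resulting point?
(4, 25)

Scaling matrix:
[[2, 0], [0, 5]]
Result: (2 × 2, 5 × 5) = (4, 25)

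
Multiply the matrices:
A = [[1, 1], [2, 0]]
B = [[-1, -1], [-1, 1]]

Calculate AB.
[[-2, 0], [-2, -2]]

Each entry (i,j) of AB = sum over k of A[i][k]*B[k][j].
(AB)[0][0] = (1)*(-1) + (1)*(-1) = -2
(AB)[0][1] = (1)*(-1) + (1)*(1) = 0
(AB)[1][0] = (2)*(-1) + (0)*(-1) = -2
(AB)[1][1] = (2)*(-1) + (0)*(1) = -2
AB = [[-2, 0], [-2, -2]]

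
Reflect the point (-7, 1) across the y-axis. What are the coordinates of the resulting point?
(7, 1)

Reflection across y-axis: (-7, 1) → (7, 1)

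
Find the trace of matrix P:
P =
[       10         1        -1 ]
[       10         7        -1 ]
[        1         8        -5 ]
tr(P) = 10 + 7 - 5 = 12

The trace of a square matrix is the sum of its diagonal entries.
Diagonal entries of P: P[0][0] = 10, P[1][1] = 7, P[2][2] = -5.
tr(P) = 10 + 7 - 5 = 12.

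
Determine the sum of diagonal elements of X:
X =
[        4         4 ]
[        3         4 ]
tr(X) = 4 + 4 = 8

The trace of a square matrix is the sum of its diagonal entries.
Diagonal entries of X: X[0][0] = 4, X[1][1] = 4.
tr(X) = 4 + 4 = 8.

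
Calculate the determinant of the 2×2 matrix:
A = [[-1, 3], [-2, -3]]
9

For A = [[a, b], [c, d]], det(A) = a*d - b*c.
det(A) = (-1)*(-3) - (3)*(-2) = 3 - -6 = 9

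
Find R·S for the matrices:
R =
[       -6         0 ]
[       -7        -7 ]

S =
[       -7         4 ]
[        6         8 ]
RS =
[       42       -24 ]
[        7       -84 ]

Matrix multiplication: (RS)[i][j] = sum over k of R[i][k] * S[k][j].
  (RS)[0][0] = (-6)*(-7) + (0)*(6) = 42
  (RS)[0][1] = (-6)*(4) + (0)*(8) = -24
  (RS)[1][0] = (-7)*(-7) + (-7)*(6) = 7
  (RS)[1][1] = (-7)*(4) + (-7)*(8) = -84
RS =
[       42       -24 ]
[        7       -84 ]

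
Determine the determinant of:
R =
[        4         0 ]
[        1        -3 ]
det(R) = -12

For a 2×2 matrix [[a, b], [c, d]], det = a*d - b*c.
det(R) = (4)*(-3) - (0)*(1) = -12 - 0 = -12.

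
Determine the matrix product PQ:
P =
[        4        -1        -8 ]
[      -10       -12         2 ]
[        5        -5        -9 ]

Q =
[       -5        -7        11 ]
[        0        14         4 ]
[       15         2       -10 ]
PQ =
[     -140       -58       120 ]
[       80       -94      -178 ]
[     -160      -123       125 ]

Matrix multiplication: (PQ)[i][j] = sum over k of P[i][k] * Q[k][j].
  (PQ)[0][0] = (4)*(-5) + (-1)*(0) + (-8)*(15) = -140
  (PQ)[0][1] = (4)*(-7) + (-1)*(14) + (-8)*(2) = -58
  (PQ)[0][2] = (4)*(11) + (-1)*(4) + (-8)*(-10) = 120
  (PQ)[1][0] = (-10)*(-5) + (-12)*(0) + (2)*(15) = 80
  (PQ)[1][1] = (-10)*(-7) + (-12)*(14) + (2)*(2) = -94
  (PQ)[1][2] = (-10)*(11) + (-12)*(4) + (2)*(-10) = -178
  (PQ)[2][0] = (5)*(-5) + (-5)*(0) + (-9)*(15) = -160
  (PQ)[2][1] = (5)*(-7) + (-5)*(14) + (-9)*(2) = -123
  (PQ)[2][2] = (5)*(11) + (-5)*(4) + (-9)*(-10) = 125
PQ =
[     -140       -58       120 ]
[       80       -94      -178 ]
[     -160      -123       125 ]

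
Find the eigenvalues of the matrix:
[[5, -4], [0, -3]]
λ = -3 and λ = 5

Characteristic equation: det(A - λI) = 0
λ² - (trace)λ + (det) = 0
λ² - (2)λ + (-15) = 0
λ² - 2λ - 15 = 0
Solving: λ = -3, 5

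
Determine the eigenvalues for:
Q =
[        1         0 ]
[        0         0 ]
λ = 0, 1

Solve det(Q - λI) = 0. For a 2×2 matrix the characteristic equation is λ² - (trace)λ + det = 0.
trace(Q) = a + d = 1 + 0 = 1.
det(Q) = a*d - b*c = (1)*(0) - (0)*(0) = 0 - 0 = 0.
Characteristic equation: λ² - (1)λ + (0) = 0.
Discriminant = (1)² - 4*(0) = 1 - 0 = 1.
λ = (1 ± √1) / 2 = (1 ± 1) / 2 = 0, 1.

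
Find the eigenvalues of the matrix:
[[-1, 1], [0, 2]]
λ = -1 and λ = 2

Characteristic equation: det(A - λI) = 0
λ² - (trace)λ + (det) = 0
λ² - (1)λ + (-2) = 0
λ² - 1λ - 2 = 0
Solving: λ = -1, 2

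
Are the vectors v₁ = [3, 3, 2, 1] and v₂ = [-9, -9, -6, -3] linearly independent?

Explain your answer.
No, linearly dependent (v₂ = -3·v₁)

Check whether there is a scalar k with v₂ = k·v₁.
Comparing components, k = -3 satisfies -3·[3, 3, 2, 1] = [-9, -9, -6, -3].
Since v₂ is a scalar multiple of v₁, the two vectors are linearly dependent.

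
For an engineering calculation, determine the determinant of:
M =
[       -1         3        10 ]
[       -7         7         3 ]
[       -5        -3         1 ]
det(M) = 520

Expand along row 0 (cofactor expansion): det(M) = a*(e*i - f*h) - b*(d*i - f*g) + c*(d*h - e*g), where the 3×3 is [[a, b, c], [d, e, f], [g, h, i]].
Minor M_00 = (7)*(1) - (3)*(-3) = 7 + 9 = 16.
Minor M_01 = (-7)*(1) - (3)*(-5) = -7 + 15 = 8.
Minor M_02 = (-7)*(-3) - (7)*(-5) = 21 + 35 = 56.
det(M) = (-1)*(16) - (3)*(8) + (10)*(56) = -16 - 24 + 560 = 520.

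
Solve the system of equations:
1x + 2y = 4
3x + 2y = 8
x = 2, y = 1

Use elimination (row reduction):
Equation 1: 1x + 2y = 4.
Equation 2: 3x + 2y = 8.
Multiply Eq1 by 3 and Eq2 by 1: 3x + 6y = 12;  3x + 2y = 8.
Subtract: (-4)y = -4, so y = 1.
Back-substitute into Eq1: 1x + 2*(1) = 4, so x = 2.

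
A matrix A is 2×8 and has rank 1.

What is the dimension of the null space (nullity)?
7

The rank-nullity theorem for an m×n matrix states:
rank(A) + nullity(A) = n (the number of columns).
Here n = 8 and rank(A) = 1, so nullity(A) = 8 - 1 = 7.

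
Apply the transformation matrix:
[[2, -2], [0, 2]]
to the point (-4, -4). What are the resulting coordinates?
(0, -8)

Matrix multiplication:
[[2, -2], [0, 2]] × [-4, -4]ᵀ
= [2×-4 + -2×-4, 0×-4 + 2×-4]ᵀ
= [0.0000, -8.0000]ᵀ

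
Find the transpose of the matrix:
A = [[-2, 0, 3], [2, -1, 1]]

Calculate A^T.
[[-2, 2], [0, -1], [3, 1]]

The transpose sends entry (i,j) to (j,i); rows become columns.
Row 0 of A: [-2, 0, 3] -> column 0 of A^T.
Row 1 of A: [2, -1, 1] -> column 1 of A^T.
A^T = [[-2, 2], [0, -1], [3, 1]]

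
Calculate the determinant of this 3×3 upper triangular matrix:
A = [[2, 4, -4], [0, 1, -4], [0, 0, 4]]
8

The determinant of a triangular matrix is the product of its diagonal entries (the off-diagonal entries above the diagonal do not affect it).
det(A) = (2) * (1) * (4) = 8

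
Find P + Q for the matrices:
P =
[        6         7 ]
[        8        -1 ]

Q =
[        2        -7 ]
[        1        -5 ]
P + Q =
[        8         0 ]
[        9        -6 ]

Matrix addition is elementwise: (P+Q)[i][j] = P[i][j] + Q[i][j].
  (P+Q)[0][0] = (6) + (2) = 8
  (P+Q)[0][1] = (7) + (-7) = 0
  (P+Q)[1][0] = (8) + (1) = 9
  (P+Q)[1][1] = (-1) + (-5) = -6
P + Q =
[        8         0 ]
[        9        -6 ]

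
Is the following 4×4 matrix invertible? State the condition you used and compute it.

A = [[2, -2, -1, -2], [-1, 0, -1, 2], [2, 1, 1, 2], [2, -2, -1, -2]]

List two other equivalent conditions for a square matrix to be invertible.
No, not invertible; det(A) = 0 (two rows are equal, so the rows are linearly dependent). Equivalent conditions (failing for this A): rank(A) < 4; Ax = 0 has non-trivial solutions; 0 is an eigenvalue; the columns are linearly dependent.

To check invertibility, compute det(A).
In this matrix, row 0 and the last row are identical, so one row is a scalar multiple of another and the rows are linearly dependent.
A matrix with linearly dependent rows has det = 0 and is not invertible.
Equivalent failed conditions:
- rank(A) < 4.
- Ax = 0 has non-trivial solutions.
- 0 is an eigenvalue.
- The columns are linearly dependent.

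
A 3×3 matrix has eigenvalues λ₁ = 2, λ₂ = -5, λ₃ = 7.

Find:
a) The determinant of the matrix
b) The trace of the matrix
det = -70, trace = 4

Two standard eigenvalue identities:
- det(A) equals the product of the eigenvalues (counted with multiplicity).
- trace(A) equals the sum of the eigenvalues.
det(A) = (2)*(-5)*(7) = -70.
trace(A) = 2 - 5 + 7 = 4.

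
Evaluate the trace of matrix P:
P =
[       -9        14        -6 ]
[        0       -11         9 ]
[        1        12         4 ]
tr(P) = -9 - 11 + 4 = -16

The trace of a square matrix is the sum of its diagonal entries.
Diagonal entries of P: P[0][0] = -9, P[1][1] = -11, P[2][2] = 4.
tr(P) = -9 - 11 + 4 = -16.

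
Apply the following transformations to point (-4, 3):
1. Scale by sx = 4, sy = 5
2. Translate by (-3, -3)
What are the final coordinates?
(-19, 12)

Step 1: Scale (-4, 3) by (sx, sy) = (4, 5) → (-16, 15)
Step 2: Translate by (-3, -3) → (-19, 12)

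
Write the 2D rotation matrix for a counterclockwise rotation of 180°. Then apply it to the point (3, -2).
R = [[-1, 0], [0, -1]]; R·(3, -2) = (-3, 2)

Rotation matrix formula: R(θ) = [[cos θ, -sin θ], [sin θ, cos θ]]
For θ = 180°:
cos(180°) = -1
sin(180°) = 0
R = [[-1, 0], [0, -1]]
Apply to (3, -2): [-1·3 + (0)·-2, 0·3 + -1·-2] = (-3, 2)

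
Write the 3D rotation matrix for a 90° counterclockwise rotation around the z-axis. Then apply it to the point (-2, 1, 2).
R = [[0, -1, 0], [1, 0, 0], [0, 0, 1]]; R·(-2, 1, 2) = (-1, -2, 2)

Rotation matrix for 90° around z-axis:
cos(90°) = 0, sin(90°) = 1
R = [[0, -1, 0], [1, 0, 0], [0, 0, 1]]
Apply to (-2, 1, 2): R·[-2, 1, 2]ᵀ = (-1, -2, 2)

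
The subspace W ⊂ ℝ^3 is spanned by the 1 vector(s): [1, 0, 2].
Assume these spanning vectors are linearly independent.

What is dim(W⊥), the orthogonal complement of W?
dim(W⊥) = 2

For any subspace W of ℝ^n, dim(W) + dim(W⊥) = n (the whole-space dimension).
Here the given 1 vectors are linearly independent, so dim(W) = 1.
Thus dim(W⊥) = n - dim(W) = 3 - 1 = 2.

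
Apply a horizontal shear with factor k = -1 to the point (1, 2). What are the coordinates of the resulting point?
(-1, 2)

Shear matrix for horizontal shear with factor k = -1:
[[1, -1], [0, 1]]
Result: (1, 2) → (-1, 2)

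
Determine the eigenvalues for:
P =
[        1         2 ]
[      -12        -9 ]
λ = -5, -3

Solve det(P - λI) = 0. For a 2×2 matrix the characteristic equation is λ² - (trace)λ + det = 0.
trace(P) = a + d = 1 - 9 = -8.
det(P) = a*d - b*c = (1)*(-9) - (2)*(-12) = -9 + 24 = 15.
Characteristic equation: λ² - (-8)λ + (15) = 0.
Discriminant = (-8)² - 4*(15) = 64 - 60 = 4.
λ = (-8 ± √4) / 2 = (-8 ± 2) / 2 = -5, -3.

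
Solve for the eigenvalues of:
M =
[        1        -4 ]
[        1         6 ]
λ = 2, 5

Solve det(M - λI) = 0. For a 2×2 matrix the characteristic equation is λ² - (trace)λ + det = 0.
trace(M) = a + d = 1 + 6 = 7.
det(M) = a*d - b*c = (1)*(6) - (-4)*(1) = 6 + 4 = 10.
Characteristic equation: λ² - (7)λ + (10) = 0.
Discriminant = (7)² - 4*(10) = 49 - 40 = 9.
λ = (7 ± √9) / 2 = (7 ± 3) / 2 = 2, 5.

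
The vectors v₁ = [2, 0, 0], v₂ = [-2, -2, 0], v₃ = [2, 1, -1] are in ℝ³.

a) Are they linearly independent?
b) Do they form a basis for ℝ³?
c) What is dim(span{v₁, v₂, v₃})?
Yes independent, yes basis, dim = 3

Stack v₁, v₂, v₃ as rows of a 3×3 matrix.
[[2, 0, 0]; [-2, -2, 0]; [2, 1, -1]] is already lower triangular with nonzero diagonal entries (2, -2, -1), so its determinant is the product of the diagonal entries, det = (2)·(-2)·(-1) = 4 ≠ 0, and the rows are linearly independent.
Three linearly independent vectors in ℝ³ form a basis for ℝ³, so dim(span{v₁,v₂,v₃}) = 3.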